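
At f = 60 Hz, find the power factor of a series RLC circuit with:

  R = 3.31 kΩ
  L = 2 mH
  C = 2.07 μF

Step 1 — Angular frequency: ω = 2π·f = 2π·60 = 377 rad/s.
Step 2 — Component impedances:
  R: Z = R = 3310 Ω
  L: Z = jωL = j·377·0.002 = 0 + j0.754 Ω
  C: Z = 1/(jωC) = -j/(ω·C) = 0 - j1281 Ω
Step 3 — Series combination: Z_total = R + L + C = 3310 - j1281 Ω = 3549∠-21.2° Ω.
Step 4 — Power factor: PF = cos(φ) = Re(Z)/|Z| = 3310/3549.1 = 0.9326.
Step 5 — Type: Im(Z) = -1281 ⇒ leading (phase φ = -21.2°).

PF = 0.9326 (leading, φ = -21.2°)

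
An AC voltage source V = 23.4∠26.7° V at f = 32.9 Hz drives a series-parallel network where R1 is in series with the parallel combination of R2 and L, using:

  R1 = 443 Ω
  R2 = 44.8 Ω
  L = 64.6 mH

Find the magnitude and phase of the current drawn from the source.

Step 1 — Angular frequency: ω = 2π·f = 2π·32.9 = 206.7 rad/s.
Step 2 — Component impedances:
  R1: Z = R = 443 Ω
  R2: Z = R = 44.8 Ω
  L: Z = jωL = j·206.7·0.0646 = 0 + j13.35 Ω
Step 3 — Parallel branch: R2 || L = 1/(1/R2 + 1/L) = 3.656 + j12.26 Ω.
Step 4 — Series with R1: Z_total = R1 + (R2 || L) = 446.7 + j12.26 Ω = 446.8∠1.6° Ω.
Step 5 — Source phasor: V = 23.4∠26.7° V = 20.9 + j10.51 V.
Step 6 — Ohm's law: I = V / Z_total = (20.9 + j10.51) / (446.7 + j12.26) = 0.04741 + j0.02224 A.
Step 7 — Convert to polar: |I| = 0.05237 A, ∠I = 25.1°.

I = 0.05237∠25.1° A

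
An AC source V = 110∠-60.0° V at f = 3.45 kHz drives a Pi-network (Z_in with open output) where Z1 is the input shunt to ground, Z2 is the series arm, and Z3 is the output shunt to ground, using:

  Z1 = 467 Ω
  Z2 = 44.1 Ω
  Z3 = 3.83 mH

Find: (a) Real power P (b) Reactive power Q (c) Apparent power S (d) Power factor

Step 1 — Angular frequency: ω = 2π·f = 2π·3450 = 2.168e+04 rad/s.
Step 2 — Component impedances:
  Z1: Z = R = 467 Ω
  Z2: Z = R = 44.1 Ω
  Z3: Z = jωL = j·2.168e+04·0.00383 = 0 + j83.02 Ω
Step 3 — With open output, the series arm Z2 and the output shunt Z3 appear in series to ground: Z2 + Z3 = 44.1 + j83.02 Ω.
Step 4 — Parallel with input shunt Z1: Z_in = Z1 || (Z2 + Z3) = 51.26 + j67.53 Ω = 84.79∠52.8° Ω.
Step 5 — Source phasor: V = 110∠-60.0° V = 55 - j95.26 V.
Step 6 — Current: I = V / Z = -0.5027 - j1.196 A = 1.297∠-112.8° A.
Step 7 — Complex power: S = V·I* = 86.29 + j113.7 VA.
Step 8 — Real power: P = Re(S) = 86.29 W.
Step 9 — Reactive power: Q = Im(S) = 113.7 VAR.
Step 10 — Apparent power: |S| = 142.7 VA.
Step 11 — Power factor: PF = P/|S| = 0.6046 (lagging).

(a) P = 86.29 W  (b) Q = 113.7 VAR  (c) S = 142.7 VA  (d) PF = 0.6046 (lagging)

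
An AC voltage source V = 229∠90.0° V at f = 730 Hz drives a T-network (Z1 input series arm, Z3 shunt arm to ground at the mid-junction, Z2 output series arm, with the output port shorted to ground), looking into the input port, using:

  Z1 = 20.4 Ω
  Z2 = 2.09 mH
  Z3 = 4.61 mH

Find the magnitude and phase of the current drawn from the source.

Step 1 — Angular frequency: ω = 2π·f = 2π·730 = 4587 rad/s.
Step 2 — Component impedances:
  Z1: Z = R = 20.4 Ω
  Z2: Z = jωL = j·4587·0.00209 = 0 + j9.586 Ω
  Z3: Z = jωL = j·4587·0.00461 = 0 + j21.14 Ω
Step 3 — With the output port shorted to ground, the output series arm Z2 runs from the junction to ground; the shunt arm Z3 also runs from the junction to ground. They appear in parallel: Z3 || Z2 = 0 + j6.596 Ω.
Step 4 — Series with input arm Z1: Z_in = Z1 + (Z3 || Z2) = 20.4 + j6.596 Ω = 21.44∠17.9° Ω.
Step 5 — Source phasor: V = 229∠90.0° V = 0 + j229 V.
Step 6 — Ohm's law: I = V / Z_total = (0 + j229) / (20.4 + j6.596) = 3.286 + j10.16 A.
Step 7 — Convert to polar: |I| = 10.68 A, ∠I = 72.1°.

I = 10.68∠72.1° A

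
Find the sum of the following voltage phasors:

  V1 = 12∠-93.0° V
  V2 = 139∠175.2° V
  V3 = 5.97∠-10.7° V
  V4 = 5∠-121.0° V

Step 1 — Convert each phasor to rectangular form:
  V1 = 12·(cos(-93.0°) + j·sin(-93.0°)) = -0.628 - j11.98 V
  V2 = 139·(cos(175.2°) + j·sin(175.2°)) = -138.5 + j11.63 V
  V3 = 5.97·(cos(-10.7°) + j·sin(-10.7°)) = 5.866 - j1.108 V
  V4 = 5·(cos(-121.0°) + j·sin(-121.0°)) = -2.575 - j4.286 V
Step 2 — Sum components: V_total = -135.8 - j5.747 V.
Step 3 — Convert to polar: |V_total| = 136 V, ∠V_total = -177.6°.

V_total = 136∠-177.6° V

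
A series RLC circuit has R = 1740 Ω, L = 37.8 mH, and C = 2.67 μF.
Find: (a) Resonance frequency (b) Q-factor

Step 1 — Resonance condition Im(Z)=0 gives ω₀ = 1/√(LC).
Step 2 — ω₀ = 1/√(0.0378·2.67e-06) = 3148 rad/s.
Step 3 — f₀ = ω₀/(2π) = 501 Hz.
Step 4 — Series Q: Q = ω₀L/R = 3148·0.0378/1740 = 0.06838.

(a) f₀ = 501 Hz  (b) Q = 0.06838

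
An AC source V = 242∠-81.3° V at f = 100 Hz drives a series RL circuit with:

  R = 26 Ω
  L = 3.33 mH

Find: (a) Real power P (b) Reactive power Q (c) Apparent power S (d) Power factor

Step 1 — Angular frequency: ω = 2π·f = 2π·100 = 628.3 rad/s.
Step 2 — Component impedances:
  R: Z = R = 26 Ω
  L: Z = jωL = j·628.3·0.00333 = 0 + j2.092 Ω
Step 3 — Series combination: Z_total = R + L = 26 + j2.092 Ω = 26.08∠4.6° Ω.
Step 4 — Source phasor: V = 242∠-81.3° V = 36.61 - j239.2 V.
Step 5 — Current: I = V / Z = 0.6632 - j9.254 A = 9.278∠-85.9° A.
Step 6 — Complex power: S = V·I* = 2238 + j180.1 VA.
Step 7 — Real power: P = Re(S) = 2238 W.
Step 8 — Reactive power: Q = Im(S) = 180.1 VAR.
Step 9 — Apparent power: |S| = 2245 VA.
Step 10 — Power factor: PF = P/|S| = 0.9968 (lagging).

(a) P = 2238 W  (b) Q = 180.1 VAR  (c) S = 2245 VA  (d) PF = 0.9968 (lagging)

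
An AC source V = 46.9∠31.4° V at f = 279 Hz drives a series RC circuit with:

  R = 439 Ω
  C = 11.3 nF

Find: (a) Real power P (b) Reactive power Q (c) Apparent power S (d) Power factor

Step 1 — Angular frequency: ω = 2π·f = 2π·279 = 1753 rad/s.
Step 2 — Component impedances:
  R: Z = R = 439 Ω
  C: Z = 1/(jωC) = -j/(ω·C) = 0 - j5.048e+04 Ω
Step 3 — Series combination: Z_total = R + C = 439 - j5.048e+04 Ω = 5.048e+04∠-89.5° Ω.
Step 4 — Source phasor: V = 46.9∠31.4° V = 40.03 + j24.44 V.
Step 5 — Current: I = V / Z = -0.0004771 + j0.0007971 A = 0.000929∠120.9° A.
Step 6 — Complex power: S = V·I* = 0.0003789 - j0.04357 VA.
Step 7 — Real power: P = Re(S) = 0.0003789 W.
Step 8 — Reactive power: Q = Im(S) = -0.04357 VAR.
Step 9 — Apparent power: |S| = 0.04357 VA.
Step 10 — Power factor: PF = P/|S| = 0.008696 (leading).

(a) P = 0.0003789 W  (b) Q = -0.04357 VAR  (c) S = 0.04357 VA  (d) PF = 0.008696 (leading)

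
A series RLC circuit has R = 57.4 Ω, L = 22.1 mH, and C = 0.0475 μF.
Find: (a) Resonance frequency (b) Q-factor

Step 1 — Resonance condition Im(Z)=0 gives ω₀ = 1/√(LC).
Step 2 — ω₀ = 1/√(0.0221·4.75e-08) = 3.086e+04 rad/s.
Step 3 — f₀ = ω₀/(2π) = 4912 Hz.
Step 4 — Series Q: Q = ω₀L/R = 3.086e+04·0.0221/57.4 = 11.88.

(a) f₀ = 4912 Hz  (b) Q = 11.88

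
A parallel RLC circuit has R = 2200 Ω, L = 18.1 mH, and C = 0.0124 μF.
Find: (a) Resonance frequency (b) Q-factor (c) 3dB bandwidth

Step 1 — Resonance: ω₀ = 1/√(LC) = 1/√(0.0181·1.24e-08) = 6.675e+04 rad/s.
Step 2 — f₀ = ω₀/(2π) = 1.062e+04 Hz.
Step 3 — Parallel Q: Q = R/(ω₀L) = 2200/(6.675e+04·0.0181) = 1.821.
Step 4 — Bandwidth: Δω = ω₀/Q = 3.666e+04 rad/s; BW = Δω/(2π) = 5834 Hz.

(a) f₀ = 1.062e+04 Hz  (b) Q = 1.821  (c) BW = 5834 Hz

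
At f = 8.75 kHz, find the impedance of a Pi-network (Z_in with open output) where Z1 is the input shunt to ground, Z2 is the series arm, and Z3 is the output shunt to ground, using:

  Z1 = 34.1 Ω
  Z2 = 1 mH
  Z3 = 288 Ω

Step 1 — Angular frequency: ω = 2π·f = 2π·8750 = 5.498e+04 rad/s.
Step 2 — Component impedances:
  Z1: Z = R = 34.1 Ω
  Z2: Z = jωL = j·5.498e+04·0.001 = 0 + j54.98 Ω
  Z3: Z = R = 288 Ω
Step 3 — With open output, the series arm Z2 and the output shunt Z3 appear in series to ground: Z2 + Z3 = 288 + j54.98 Ω.
Step 4 — Parallel with input shunt Z1: Z_in = Z1 || (Z2 + Z3) = 30.59 + j0.5987 Ω = 30.6∠1.1° Ω.

Z = 30.59 + j0.5987 Ω = 30.6∠1.1° Ω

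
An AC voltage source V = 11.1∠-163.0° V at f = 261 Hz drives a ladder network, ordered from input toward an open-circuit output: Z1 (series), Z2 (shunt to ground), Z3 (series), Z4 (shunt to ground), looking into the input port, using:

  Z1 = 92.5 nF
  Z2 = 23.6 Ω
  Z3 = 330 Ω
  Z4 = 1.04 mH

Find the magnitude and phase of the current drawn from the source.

Step 1 — Angular frequency: ω = 2π·f = 2π·261 = 1640 rad/s.
Step 2 — Component impedances:
  Z1: Z = 1/(jωC) = -j/(ω·C) = 0 - j6592 Ω
  Z2: Z = R = 23.6 Ω
  Z3: Z = R = 330 Ω
  Z4: Z = jωL = j·1640·0.00104 = 0 + j1.706 Ω
Step 3 — Ladder network (open output): work backward from the far end, alternating series and parallel combinations. Z_in = 22.02 - j6592 Ω = 6592∠-89.8° Ω.
Step 4 — Source phasor: V = 11.1∠-163.0° V = -10.61 - j3.245 V.
Step 5 — Ohm's law: I = V / Z_total = (-10.61 - j3.245) / (22.02 - j6592) = 0.0004869 - j0.001612 A.
Step 6 — Convert to polar: |I| = 0.001684 A, ∠I = -73.2°.

I = 0.001684∠-73.2° A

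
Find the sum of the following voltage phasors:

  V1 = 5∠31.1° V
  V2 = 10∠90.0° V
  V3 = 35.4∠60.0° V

Step 1 — Convert each phasor to rectangular form:
  V1 = 5·(cos(31.1°) + j·sin(31.1°)) = 4.281 + j2.583 V
  V2 = 10·(cos(90.0°) + j·sin(90.0°)) = 0 + j10 V
  V3 = 35.4·(cos(60.0°) + j·sin(60.0°)) = 17.7 + j30.66 V
Step 2 — Sum components: V_total = 21.98 + j43.24 V.
Step 3 — Convert to polar: |V_total| = 48.51 V, ∠V_total = 63.1°.

V_total = 48.51∠63.1° V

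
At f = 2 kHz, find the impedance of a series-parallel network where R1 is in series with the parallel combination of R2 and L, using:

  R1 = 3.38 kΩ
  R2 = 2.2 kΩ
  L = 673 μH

Step 1 — Angular frequency: ω = 2π·f = 2π·2000 = 1.257e+04 rad/s.
Step 2 — Component impedances:
  R1: Z = R = 3380 Ω
  R2: Z = R = 2200 Ω
  L: Z = jωL = j·1.257e+04·0.000673 = 0 + j8.457 Ω
Step 3 — Parallel branch: R2 || L = 1/(1/R2 + 1/L) = 0.03251 + j8.457 Ω.
Step 4 — Series with R1: Z_total = R1 + (R2 || L) = 3380 + j8.457 Ω = 3380∠0.1° Ω.

Z = 3380 + j8.457 Ω = 3380∠0.1° Ω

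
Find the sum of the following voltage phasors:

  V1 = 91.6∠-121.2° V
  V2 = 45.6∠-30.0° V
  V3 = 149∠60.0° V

Step 1 — Convert each phasor to rectangular form:
  V1 = 91.6·(cos(-121.2°) + j·sin(-121.2°)) = -47.45 - j78.35 V
  V2 = 45.6·(cos(-30.0°) + j·sin(-30.0°)) = 39.49 - j22.8 V
  V3 = 149·(cos(60.0°) + j·sin(60.0°)) = 74.5 + j129 V
Step 2 — Sum components: V_total = 66.54 + j27.89 V.
Step 3 — Convert to polar: |V_total| = 72.15 V, ∠V_total = 22.7°.

V_total = 72.15∠22.7° V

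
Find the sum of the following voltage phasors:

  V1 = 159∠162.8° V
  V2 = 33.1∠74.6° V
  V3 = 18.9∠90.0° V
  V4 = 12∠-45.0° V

Step 1 — Convert each phasor to rectangular form:
  V1 = 159·(cos(162.8°) + j·sin(162.8°)) = -151.9 + j47.02 V
  V2 = 33.1·(cos(74.6°) + j·sin(74.6°)) = 8.79 + j31.91 V
  V3 = 18.9·(cos(90.0°) + j·sin(90.0°)) = 0 + j18.9 V
  V4 = 12·(cos(-45.0°) + j·sin(-45.0°)) = 8.485 - j8.485 V
Step 2 — Sum components: V_total = -134.6 + j89.34 V.
Step 3 — Convert to polar: |V_total| = 161.6 V, ∠V_total = 146.4°.

V_total = 161.6∠146.4° V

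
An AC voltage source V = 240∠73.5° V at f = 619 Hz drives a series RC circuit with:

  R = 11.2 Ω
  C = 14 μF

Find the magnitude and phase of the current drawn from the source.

Step 1 — Angular frequency: ω = 2π·f = 2π·619 = 3889 rad/s.
Step 2 — Component impedances:
  R: Z = R = 11.2 Ω
  C: Z = 1/(jωC) = -j/(ω·C) = 0 - j18.37 Ω
Step 3 — Series combination: Z_total = R + C = 11.2 - j18.37 Ω = 21.51∠-58.6° Ω.
Step 4 — Source phasor: V = 240∠73.5° V = 68.16 + j230.1 V.
Step 5 — Ohm's law: I = V / Z_total = (68.16 + j230.1) / (11.2 - j18.37) = -7.483 + j8.275 A.
Step 6 — Convert to polar: |I| = 11.16 A, ∠I = 132.1°.

I = 11.16∠132.1° A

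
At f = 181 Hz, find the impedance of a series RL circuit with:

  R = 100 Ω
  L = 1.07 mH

Step 1 — Angular frequency: ω = 2π·f = 2π·181 = 1137 rad/s.
Step 2 — Component impedances:
  R: Z = R = 100 Ω
  L: Z = jωL = j·1137·0.00107 = 0 + j1.217 Ω
Step 3 — Series combination: Z_total = R + L = 100 + j1.217 Ω = 100∠0.7° Ω.

Z = 100 + j1.217 Ω = 100∠0.7° Ω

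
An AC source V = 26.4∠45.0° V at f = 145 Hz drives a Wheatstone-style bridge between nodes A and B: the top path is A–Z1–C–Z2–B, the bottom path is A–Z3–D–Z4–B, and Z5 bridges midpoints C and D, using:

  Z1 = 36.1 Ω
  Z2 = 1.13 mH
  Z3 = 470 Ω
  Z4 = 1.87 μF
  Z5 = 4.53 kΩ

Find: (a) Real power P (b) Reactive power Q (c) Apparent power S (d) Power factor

Step 1 — Angular frequency: ω = 2π·f = 2π·145 = 911.1 rad/s.
Step 2 — Component impedances:
  Z1: Z = R = 36.1 Ω
  Z2: Z = jωL = j·911.1·0.00113 = 0 + j1.029 Ω
  Z3: Z = R = 470 Ω
  Z4: Z = 1/(jωC) = -j/(ω·C) = 0 - j587 Ω
  Z5: Z = R = 4530 Ω
Step 3 — Bridge requires nodal analysis (the Z5 bridge couples midpoints C and D, so the two paths cannot be reduced to a simple series/parallel combination). Setting node B to ground and injecting 1 A at node A, the 3-node admittance system at A, C, D solves to V_A = Z_AB = 35.04 - j0.1468 Ω = 35.04∠-0.2° Ω.
Step 4 — Source phasor: V = 26.4∠45.0° V = 18.67 + j18.67 V.
Step 5 — Current: I = V / Z = 0.5305 + j0.535 A = 0.7534∠45.2° A.
Step 6 — Complex power: S = V·I* = 19.89 - j0.08335 VA.
Step 7 — Real power: P = Re(S) = 19.89 W.
Step 8 — Reactive power: Q = Im(S) = -0.08335 VAR.
Step 9 — Apparent power: |S| = 19.89 VA.
Step 10 — Power factor: PF = P/|S| = 1 (leading).

(a) P = 19.89 W  (b) Q = -0.08335 VAR  (c) S = 19.89 VA  (d) PF = 1 (leading)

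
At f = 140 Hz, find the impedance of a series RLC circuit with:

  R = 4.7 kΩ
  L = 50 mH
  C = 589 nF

Step 1 — Angular frequency: ω = 2π·f = 2π·140 = 879.6 rad/s.
Step 2 — Component impedances:
  R: Z = R = 4700 Ω
  L: Z = jωL = j·879.6·0.05 = 0 + j43.98 Ω
  C: Z = 1/(jωC) = -j/(ω·C) = 0 - j1930 Ω
Step 3 — Series combination: Z_total = R + L + C = 4700 - j1886 Ω = 5064∠-21.9° Ω.

Z = 4700 - j1886 Ω = 5064∠-21.9° Ω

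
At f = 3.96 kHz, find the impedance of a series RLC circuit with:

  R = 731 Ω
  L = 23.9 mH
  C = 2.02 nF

Step 1 — Angular frequency: ω = 2π·f = 2π·3960 = 2.488e+04 rad/s.
Step 2 — Component impedances:
  R: Z = R = 731 Ω
  L: Z = jωL = j·2.488e+04·0.0239 = 0 + j594.7 Ω
  C: Z = 1/(jωC) = -j/(ω·C) = 0 - j1.99e+04 Ω
Step 3 — Series combination: Z_total = R + L + C = 731 - j1.93e+04 Ω = 1.932e+04∠-87.8° Ω.

Z = 731 - j1.93e+04 Ω = 1.932e+04∠-87.8° Ω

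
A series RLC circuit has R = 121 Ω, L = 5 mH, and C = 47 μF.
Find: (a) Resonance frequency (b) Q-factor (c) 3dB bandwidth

Step 1 — Resonance condition Im(Z)=0 gives ω₀ = 1/√(LC).
Step 2 — ω₀ = 1/√(0.005·4.7e-05) = 2063 rad/s.
Step 3 — f₀ = ω₀/(2π) = 328.3 Hz.
Step 4 — Series Q: Q = ω₀L/R = 2063·0.005/121 = 0.08524.
Step 5 — 3dB bandwidth: Δω = ω₀/Q = 2.42e+04 rad/s; BW = Δω/(2π) = 3852 Hz.

(a) f₀ = 328.3 Hz  (b) Q = 0.08524  (c) BW = 3852 Hz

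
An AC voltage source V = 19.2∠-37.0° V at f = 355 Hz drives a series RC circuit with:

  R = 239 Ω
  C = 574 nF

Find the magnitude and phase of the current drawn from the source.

Step 1 — Angular frequency: ω = 2π·f = 2π·355 = 2231 rad/s.
Step 2 — Component impedances:
  R: Z = R = 239 Ω
  C: Z = 1/(jωC) = -j/(ω·C) = 0 - j781.1 Ω
Step 3 — Series combination: Z_total = R + C = 239 - j781.1 Ω = 816.8∠-73.0° Ω.
Step 4 — Source phasor: V = 19.2∠-37.0° V = 15.33 - j11.55 V.
Step 5 — Ohm's law: I = V / Z_total = (15.33 - j11.55) / (239 - j781.1) = 0.01902 + j0.01381 A.
Step 6 — Convert to polar: |I| = 0.02351 A, ∠I = 36.0°.

I = 0.02351∠36.0° A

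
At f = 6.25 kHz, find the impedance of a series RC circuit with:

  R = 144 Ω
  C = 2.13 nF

Step 1 — Angular frequency: ω = 2π·f = 2π·6250 = 3.927e+04 rad/s.
Step 2 — Component impedances:
  R: Z = R = 144 Ω
  C: Z = 1/(jωC) = -j/(ω·C) = 0 - j1.196e+04 Ω
Step 3 — Series combination: Z_total = R + C = 144 - j1.196e+04 Ω = 1.196e+04∠-89.3° Ω.

Z = 144 - j1.196e+04 Ω = 1.196e+04∠-89.3° Ω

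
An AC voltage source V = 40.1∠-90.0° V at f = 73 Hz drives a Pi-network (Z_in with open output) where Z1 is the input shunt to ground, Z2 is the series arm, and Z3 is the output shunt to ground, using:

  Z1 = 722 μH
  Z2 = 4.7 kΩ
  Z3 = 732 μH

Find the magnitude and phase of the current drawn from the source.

Step 1 — Angular frequency: ω = 2π·f = 2π·73 = 458.7 rad/s.
Step 2 — Component impedances:
  Z1: Z = jωL = j·458.7·0.000722 = 0 + j0.3312 Ω
  Z2: Z = R = 4700 Ω
  Z3: Z = jωL = j·458.7·0.000732 = 0 + j0.3357 Ω
Step 3 — With open output, the series arm Z2 and the output shunt Z3 appear in series to ground: Z2 + Z3 = 4700 + j0.3357 Ω.
Step 4 — Parallel with input shunt Z1: Z_in = Z1 || (Z2 + Z3) = 2.333e-05 + j0.3312 Ω = 0.3312∠90.0° Ω.
Step 5 — Source phasor: V = 40.1∠-90.0° V = 0 - j40.1 V.
Step 6 — Ohm's law: I = V / Z_total = (0 - j40.1) / (2.333e-05 + j0.3312) = -121.1 - j0.008532 A.
Step 7 — Convert to polar: |I| = 121.1 A, ∠I = -180.0°.

I = 121.1∠-180.0° A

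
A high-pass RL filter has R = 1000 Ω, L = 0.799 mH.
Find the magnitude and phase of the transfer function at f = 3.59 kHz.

Step 1 — Angular frequency: ω = 2π·3590 = 2.256e+04 rad/s.
Step 2 — Transfer function: H(jω) = jωL/(R + jωL).
Step 3 — Numerator jωL = j·18.02; denominator R + jωL = 1000 + j18.02.
Step 4 — H = 0.0003247 + j0.01802.
Step 5 — Magnitude: |H| = 0.01802 (-34.9 dB); phase: φ = 89.0°.

|H| = 0.01802 (-34.9 dB), φ = 89.0°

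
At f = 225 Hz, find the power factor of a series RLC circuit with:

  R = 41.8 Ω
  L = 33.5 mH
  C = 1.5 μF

Step 1 — Angular frequency: ω = 2π·f = 2π·225 = 1414 rad/s.
Step 2 — Component impedances:
  R: Z = R = 41.8 Ω
  L: Z = jωL = j·1414·0.0335 = 0 + j47.36 Ω
  C: Z = 1/(jωC) = -j/(ω·C) = 0 - j471.6 Ω
Step 3 — Series combination: Z_total = R + L + C = 41.8 - j424.2 Ω = 426.3∠-84.4° Ω.
Step 4 — Power factor: PF = cos(φ) = Re(Z)/|Z| = 41.8/426.27 = 0.09806.
Step 5 — Type: Im(Z) = -424.2 ⇒ leading (phase φ = -84.4°).

PF = 0.09806 (leading, φ = -84.4°)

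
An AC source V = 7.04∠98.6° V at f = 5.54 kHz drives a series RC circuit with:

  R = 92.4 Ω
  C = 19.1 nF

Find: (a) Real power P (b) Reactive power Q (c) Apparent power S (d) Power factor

Step 1 — Angular frequency: ω = 2π·f = 2π·5540 = 3.481e+04 rad/s.
Step 2 — Component impedances:
  R: Z = R = 92.4 Ω
  C: Z = 1/(jωC) = -j/(ω·C) = 0 - j1504 Ω
Step 3 — Series combination: Z_total = R + C = 92.4 - j1504 Ω = 1507∠-86.5° Ω.
Step 4 — Source phasor: V = 7.04∠98.6° V = -1.053 + j6.961 V.
Step 5 — Current: I = V / Z = -0.004653 - j0.000414 A = 0.004672∠-174.9° A.
Step 6 — Complex power: S = V·I* = 0.002017 - j0.03283 VA.
Step 7 — Real power: P = Re(S) = 0.002017 W.
Step 8 — Reactive power: Q = Im(S) = -0.03283 VAR.
Step 9 — Apparent power: |S| = 0.03289 VA.
Step 10 — Power factor: PF = P/|S| = 0.06132 (leading).

(a) P = 0.002017 W  (b) Q = -0.03283 VAR  (c) S = 0.03289 VA  (d) PF = 0.06132 (leading)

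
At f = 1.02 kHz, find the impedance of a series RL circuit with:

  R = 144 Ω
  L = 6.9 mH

Step 1 — Angular frequency: ω = 2π·f = 2π·1020 = 6409 rad/s.
Step 2 — Component impedances:
  R: Z = R = 144 Ω
  L: Z = jωL = j·6409·0.0069 = 0 + j44.22 Ω
Step 3 — Series combination: Z_total = R + L = 144 + j44.22 Ω = 150.6∠17.1° Ω.

Z = 144 + j44.22 Ω = 150.6∠17.1° Ω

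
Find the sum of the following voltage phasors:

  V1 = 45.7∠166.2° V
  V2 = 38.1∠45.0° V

Step 1 — Convert each phasor to rectangular form:
  V1 = 45.7·(cos(166.2°) + j·sin(166.2°)) = -44.38 + j10.9 V
  V2 = 38.1·(cos(45.0°) + j·sin(45.0°)) = 26.94 + j26.94 V
Step 2 — Sum components: V_total = -17.44 + j37.84 V.
Step 3 — Convert to polar: |V_total| = 41.67 V, ∠V_total = 114.7°.

V_total = 41.67∠114.7° V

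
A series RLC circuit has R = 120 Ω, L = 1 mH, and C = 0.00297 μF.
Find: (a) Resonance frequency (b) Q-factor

Step 1 — Resonance condition Im(Z)=0 gives ω₀ = 1/√(LC).
Step 2 — ω₀ = 1/√(0.001·2.97e-09) = 5.803e+05 rad/s.
Step 3 — f₀ = ω₀/(2π) = 9.235e+04 Hz.
Step 4 — Series Q: Q = ω₀L/R = 5.803e+05·0.001/120 = 4.835.

(a) f₀ = 9.235e+04 Hz  (b) Q = 4.835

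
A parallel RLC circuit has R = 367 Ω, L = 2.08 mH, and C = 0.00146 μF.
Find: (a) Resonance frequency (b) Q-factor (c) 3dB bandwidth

Step 1 — Resonance: ω₀ = 1/√(LC) = 1/√(0.00208·1.46e-09) = 5.738e+05 rad/s.
Step 2 — f₀ = ω₀/(2π) = 9.133e+04 Hz.
Step 3 — Parallel Q: Q = R/(ω₀L) = 367/(5.738e+05·0.00208) = 0.3075.
Step 4 — Bandwidth: Δω = ω₀/Q = 1.866e+06 rad/s; BW = Δω/(2π) = 2.97e+05 Hz.

(a) f₀ = 9.133e+04 Hz  (b) Q = 0.3075  (c) BW = 2.97e+05 Hz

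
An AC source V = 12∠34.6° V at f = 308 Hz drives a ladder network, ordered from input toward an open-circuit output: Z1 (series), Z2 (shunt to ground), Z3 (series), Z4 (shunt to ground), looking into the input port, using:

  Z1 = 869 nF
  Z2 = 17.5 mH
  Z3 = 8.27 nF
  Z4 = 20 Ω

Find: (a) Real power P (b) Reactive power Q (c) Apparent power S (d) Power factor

Step 1 — Angular frequency: ω = 2π·f = 2π·308 = 1935 rad/s.
Step 2 — Component impedances:
  Z1: Z = 1/(jωC) = -j/(ω·C) = 0 - j594.6 Ω
  Z2: Z = jωL = j·1935·0.0175 = 0 + j33.87 Ω
  Z3: Z = 1/(jωC) = -j/(ω·C) = 0 - j6.248e+04 Ω
  Z4: Z = R = 20 Ω
Step 3 — Ladder network (open output): work backward from the far end, alternating series and parallel combinations. Z_in = 5.882e-06 - j560.7 Ω = 560.7∠-90.0° Ω.
Step 4 — Source phasor: V = 12∠34.6° V = 9.878 + j6.814 V.
Step 5 — Current: I = V / Z = -0.01215 + j0.01762 A = 0.0214∠124.6° A.
Step 6 — Complex power: S = V·I* = 2.694e-09 - j0.2568 VA.
Step 7 — Real power: P = Re(S) = 2.694e-09 W.
Step 8 — Reactive power: Q = Im(S) = -0.2568 VAR.
Step 9 — Apparent power: |S| = 0.2568 VA.
Step 10 — Power factor: PF = P/|S| = 1.049e-08 (leading).

(a) P = 2.694e-09 W  (b) Q = -0.2568 VAR  (c) S = 0.2568 VA  (d) PF = 1.049e-08 (leading)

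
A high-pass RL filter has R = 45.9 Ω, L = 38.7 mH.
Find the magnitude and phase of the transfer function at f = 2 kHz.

Step 1 — Angular frequency: ω = 2π·2000 = 1.257e+04 rad/s.
Step 2 — Transfer function: H(jω) = jωL/(R + jωL).
Step 3 — Numerator jωL = j·486.3; denominator R + jωL = 45.9 + j486.3.
Step 4 — H = 0.9912 + j0.09355.
Step 5 — Magnitude: |H| = 0.9956 (-0.0 dB); phase: φ = 5.4°.

|H| = 0.9956 (-0.0 dB), φ = 5.4°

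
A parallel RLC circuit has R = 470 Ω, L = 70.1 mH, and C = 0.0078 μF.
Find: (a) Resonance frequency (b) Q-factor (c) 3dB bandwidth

Step 1 — Resonance: ω₀ = 1/√(LC) = 1/√(0.0701·7.8e-09) = 4.277e+04 rad/s.
Step 2 — f₀ = ω₀/(2π) = 6806 Hz.
Step 3 — Parallel Q: Q = R/(ω₀L) = 470/(4.277e+04·0.0701) = 0.1568.
Step 4 — Bandwidth: Δω = ω₀/Q = 2.728e+05 rad/s; BW = Δω/(2π) = 4.341e+04 Hz.

(a) f₀ = 6806 Hz  (b) Q = 0.1568  (c) BW = 4.341e+04 Hz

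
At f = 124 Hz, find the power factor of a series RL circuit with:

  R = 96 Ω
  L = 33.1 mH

Step 1 — Angular frequency: ω = 2π·f = 2π·124 = 779.1 rad/s.
Step 2 — Component impedances:
  R: Z = R = 96 Ω
  L: Z = jωL = j·779.1·0.0331 = 0 + j25.79 Ω
Step 3 — Series combination: Z_total = R + L = 96 + j25.79 Ω = 99.4∠15.0° Ω.
Step 4 — Power factor: PF = cos(φ) = Re(Z)/|Z| = 96/99.4 = 0.9658.
Step 5 — Type: Im(Z) = 25.79 ⇒ lagging (phase φ = 15.0°).

PF = 0.9658 (lagging, φ = 15.0°)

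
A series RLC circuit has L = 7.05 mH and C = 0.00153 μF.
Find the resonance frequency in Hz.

Step 1 — Resonance condition Im(Z)=0 gives ω₀ = 1/√(LC).
Step 2 — ω₀ = 1/√(0.00705·1.53e-09) = 3.045e+05 rad/s.
Step 3 — f₀ = ω₀/(2π) = 4.846e+04 Hz.

f₀ = 4.846e+04 Hz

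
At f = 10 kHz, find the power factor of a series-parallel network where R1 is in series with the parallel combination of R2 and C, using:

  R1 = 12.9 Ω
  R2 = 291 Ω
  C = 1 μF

Step 1 — Angular frequency: ω = 2π·f = 2π·1e+04 = 6.283e+04 rad/s.
Step 2 — Component impedances:
  R1: Z = R = 12.9 Ω
  R2: Z = R = 291 Ω
  C: Z = 1/(jωC) = -j/(ω·C) = 0 - j15.92 Ω
Step 3 — Parallel branch: R2 || C = 1/(1/R2 + 1/C) = 0.8679 - j15.87 Ω.
Step 4 — Series with R1: Z_total = R1 + (R2 || C) = 13.77 - j15.87 Ω = 21.01∠-49.1° Ω.
Step 5 — Power factor: PF = cos(φ) = Re(Z)/|Z| = 13.77/21.01 = 0.6554.
Step 6 — Type: Im(Z) = -15.87 ⇒ leading (phase φ = -49.1°).

PF = 0.6554 (leading, φ = -49.1°)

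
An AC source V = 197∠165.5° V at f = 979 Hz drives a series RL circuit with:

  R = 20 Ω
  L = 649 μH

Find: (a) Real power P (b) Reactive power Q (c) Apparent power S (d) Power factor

Step 1 — Angular frequency: ω = 2π·f = 2π·979 = 6151 rad/s.
Step 2 — Component impedances:
  R: Z = R = 20 Ω
  L: Z = jωL = j·6151·0.000649 = 0 + j3.992 Ω
Step 3 — Series combination: Z_total = R + L = 20 + j3.992 Ω = 20.39∠11.3° Ω.
Step 4 — Source phasor: V = 197∠165.5° V = -190.7 + j49.32 V.
Step 5 — Current: I = V / Z = -8.697 + j4.202 A = 9.659∠154.2° A.
Step 6 — Complex power: S = V·I* = 1866 + j372.5 VA.
Step 7 — Real power: P = Re(S) = 1866 W.
Step 8 — Reactive power: Q = Im(S) = 372.5 VAR.
Step 9 — Apparent power: |S| = 1903 VA.
Step 10 — Power factor: PF = P/|S| = 0.9807 (lagging).

(a) P = 1866 W  (b) Q = 372.5 VAR  (c) S = 1903 VA  (d) PF = 0.9807 (lagging)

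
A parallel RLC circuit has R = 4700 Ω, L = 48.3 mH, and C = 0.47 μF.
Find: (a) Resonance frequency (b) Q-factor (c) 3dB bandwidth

Step 1 — Resonance: ω₀ = 1/√(LC) = 1/√(0.0483·4.7e-07) = 6637 rad/s.
Step 2 — f₀ = ω₀/(2π) = 1056 Hz.
Step 3 — Parallel Q: Q = R/(ω₀L) = 4700/(6637·0.0483) = 14.66.
Step 4 — Bandwidth: Δω = ω₀/Q = 452.7 rad/s; BW = Δω/(2π) = 72.05 Hz.

(a) f₀ = 1056 Hz  (b) Q = 14.66  (c) BW = 72.05 Hz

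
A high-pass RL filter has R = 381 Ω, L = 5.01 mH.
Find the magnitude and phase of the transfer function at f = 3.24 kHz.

Step 1 — Angular frequency: ω = 2π·3240 = 2.036e+04 rad/s.
Step 2 — Transfer function: H(jω) = jωL/(R + jωL).
Step 3 — Numerator jωL = j·102; denominator R + jωL = 381 + j102.
Step 4 — H = 0.06687 + j0.2498.
Step 5 — Magnitude: |H| = 0.2586 (-11.7 dB); phase: φ = 75.0°.

|H| = 0.2586 (-11.7 dB), φ = 75.0°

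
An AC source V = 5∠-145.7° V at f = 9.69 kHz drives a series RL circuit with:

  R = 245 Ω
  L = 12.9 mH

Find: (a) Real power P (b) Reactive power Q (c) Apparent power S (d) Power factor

Step 1 — Angular frequency: ω = 2π·f = 2π·9690 = 6.088e+04 rad/s.
Step 2 — Component impedances:
  R: Z = R = 245 Ω
  L: Z = jωL = j·6.088e+04·0.0129 = 0 + j785.4 Ω
Step 3 — Series combination: Z_total = R + L = 245 + j785.4 Ω = 822.7∠72.7° Ω.
Step 4 — Source phasor: V = 5∠-145.7° V = -4.13 - j2.818 V.
Step 5 — Current: I = V / Z = -0.004764 + j0.003773 A = 0.006077∠141.6° A.
Step 6 — Complex power: S = V·I* = 0.009049 + j0.02901 VA.
Step 7 — Real power: P = Re(S) = 0.009049 W.
Step 8 — Reactive power: Q = Im(S) = 0.02901 VAR.
Step 9 — Apparent power: |S| = 0.03039 VA.
Step 10 — Power factor: PF = P/|S| = 0.2978 (lagging).

(a) P = 0.009049 W  (b) Q = 0.02901 VAR  (c) S = 0.03039 VA  (d) PF = 0.2978 (lagging)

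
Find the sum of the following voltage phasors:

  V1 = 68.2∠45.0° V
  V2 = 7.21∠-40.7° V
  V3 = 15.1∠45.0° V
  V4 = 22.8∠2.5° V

Step 1 — Convert each phasor to rectangular form:
  V1 = 68.2·(cos(45.0°) + j·sin(45.0°)) = 48.22 + j48.22 V
  V2 = 7.21·(cos(-40.7°) + j·sin(-40.7°)) = 5.466 - j4.702 V
  V3 = 15.1·(cos(45.0°) + j·sin(45.0°)) = 10.68 + j10.68 V
  V4 = 22.8·(cos(2.5°) + j·sin(2.5°)) = 22.78 + j0.9945 V
Step 2 — Sum components: V_total = 87.15 + j55.19 V.
Step 3 — Convert to polar: |V_total| = 103.2 V, ∠V_total = 32.3°.

V_total = 103.2∠32.3° V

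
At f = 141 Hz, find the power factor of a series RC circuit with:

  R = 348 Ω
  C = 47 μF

Step 1 — Angular frequency: ω = 2π·f = 2π·141 = 885.9 rad/s.
Step 2 — Component impedances:
  R: Z = R = 348 Ω
  C: Z = 1/(jωC) = -j/(ω·C) = 0 - j24.02 Ω
Step 3 — Series combination: Z_total = R + C = 348 - j24.02 Ω = 348.8∠-3.9° Ω.
Step 4 — Power factor: PF = cos(φ) = Re(Z)/|Z| = 348/348.83 = 0.9976.
Step 5 — Type: Im(Z) = -24.02 ⇒ leading (phase φ = -3.9°).

PF = 0.9976 (leading, φ = -3.9°)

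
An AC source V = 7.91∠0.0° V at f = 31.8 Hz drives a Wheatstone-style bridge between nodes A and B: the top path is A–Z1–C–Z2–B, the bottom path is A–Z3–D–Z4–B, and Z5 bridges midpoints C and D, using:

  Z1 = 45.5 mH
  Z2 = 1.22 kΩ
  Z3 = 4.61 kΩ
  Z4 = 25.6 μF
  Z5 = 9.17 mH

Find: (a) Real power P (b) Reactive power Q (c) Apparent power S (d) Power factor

Step 1 — Angular frequency: ω = 2π·f = 2π·31.8 = 199.8 rad/s.
Step 2 — Component impedances:
  Z1: Z = jωL = j·199.8·0.0455 = 0 + j9.091 Ω
  Z2: Z = R = 1220 Ω
  Z3: Z = R = 4610 Ω
  Z4: Z = 1/(jωC) = -j/(ω·C) = 0 - j195.5 Ω
  Z5: Z = jωL = j·199.8·0.00917 = 0 + j1.832 Ω
Step 3 — Bridge requires nodal analysis (the Z5 bridge couples midpoints C and D, so the two paths cannot be reduced to a simple series/parallel combination). Setting node B to ground and injecting 1 A at node A, the 3-node admittance system at A, C, D solves to V_A = Z_AB = 30.01 - j179.8 Ω = 182.3∠-80.5° Ω.
Step 4 — Source phasor: V = 7.91∠0.0° V = 7.91 V.
Step 5 — Current: I = V / Z = 0.007143 + j0.0428 A = 0.04339∠80.5° A.
Step 6 — Complex power: S = V·I* = 0.0565 - j0.3385 VA.
Step 7 — Real power: P = Re(S) = 0.0565 W.
Step 8 — Reactive power: Q = Im(S) = -0.3385 VAR.
Step 9 — Apparent power: |S| = 0.3432 VA.
Step 10 — Power factor: PF = P/|S| = 0.1646 (leading).

(a) P = 0.0565 W  (b) Q = -0.3385 VAR  (c) S = 0.3432 VA  (d) PF = 0.1646 (leading)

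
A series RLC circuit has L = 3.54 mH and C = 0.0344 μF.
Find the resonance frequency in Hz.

Step 1 — Resonance condition Im(Z)=0 gives ω₀ = 1/√(LC).
Step 2 — ω₀ = 1/√(0.00354·3.44e-08) = 9.062e+04 rad/s.
Step 3 — f₀ = ω₀/(2π) = 1.442e+04 Hz.

f₀ = 1.442e+04 Hz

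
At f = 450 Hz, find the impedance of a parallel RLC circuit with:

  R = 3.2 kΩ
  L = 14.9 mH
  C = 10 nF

Step 1 — Angular frequency: ω = 2π·f = 2π·450 = 2827 rad/s.
Step 2 — Component impedances:
  R: Z = R = 3200 Ω
  L: Z = jωL = j·2827·0.0149 = 0 + j42.13 Ω
  C: Z = 1/(jωC) = -j/(ω·C) = 0 - j3.537e+04 Ω
Step 3 — Parallel combination: 1/Z_total = 1/R + 1/L + 1/C; Z_total = 0.5559 + j42.17 Ω = 42.18∠89.2° Ω.

Z = 0.5559 + j42.17 Ω = 42.18∠89.2° Ω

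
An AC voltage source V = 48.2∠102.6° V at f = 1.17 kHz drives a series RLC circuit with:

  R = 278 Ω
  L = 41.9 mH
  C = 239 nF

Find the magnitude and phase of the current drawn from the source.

Step 1 — Angular frequency: ω = 2π·f = 2π·1170 = 7351 rad/s.
Step 2 — Component impedances:
  R: Z = R = 278 Ω
  L: Z = jωL = j·7351·0.0419 = 0 + j308 Ω
  C: Z = 1/(jωC) = -j/(ω·C) = 0 - j569.2 Ω
Step 3 — Series combination: Z_total = R + L + C = 278 - j261.1 Ω = 381.4∠-43.2° Ω.
Step 4 — Source phasor: V = 48.2∠102.6° V = -10.51 + j47.04 V.
Step 5 — Ohm's law: I = V / Z_total = (-10.51 + j47.04) / (278 - j261.1) = -0.1045 + j0.07101 A.
Step 6 — Convert to polar: |I| = 0.1264 A, ∠I = 145.8°.

I = 0.1264∠145.8° A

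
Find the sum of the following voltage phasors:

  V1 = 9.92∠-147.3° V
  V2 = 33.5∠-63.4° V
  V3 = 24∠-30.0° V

Step 1 — Convert each phasor to rectangular form:
  V1 = 9.92·(cos(-147.3°) + j·sin(-147.3°)) = -8.348 - j5.359 V
  V2 = 33.5·(cos(-63.4°) + j·sin(-63.4°)) = 15 - j29.95 V
  V3 = 24·(cos(-30.0°) + j·sin(-30.0°)) = 20.78 - j12 V
Step 2 — Sum components: V_total = 27.44 - j47.31 V.
Step 3 — Convert to polar: |V_total| = 54.69 V, ∠V_total = -59.9°.

V_total = 54.69∠-59.9° V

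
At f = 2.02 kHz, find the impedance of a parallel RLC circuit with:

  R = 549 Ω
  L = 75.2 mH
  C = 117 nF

Step 1 — Angular frequency: ω = 2π·f = 2π·2020 = 1.269e+04 rad/s.
Step 2 — Component impedances:
  R: Z = R = 549 Ω
  L: Z = jωL = j·1.269e+04·0.0752 = 0 + j954.4 Ω
  C: Z = 1/(jωC) = -j/(ω·C) = 0 - j673.4 Ω
Step 3 — Parallel combination: 1/Z_total = 1/R + 1/L + 1/C; Z_total = 519.1 - j124.6 Ω = 533.8∠-13.5° Ω.

Z = 519.1 - j124.6 Ω = 533.8∠-13.5° Ω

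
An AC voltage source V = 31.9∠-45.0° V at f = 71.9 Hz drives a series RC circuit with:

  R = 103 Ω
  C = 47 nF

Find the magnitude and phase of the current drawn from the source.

Step 1 — Angular frequency: ω = 2π·f = 2π·71.9 = 451.8 rad/s.
Step 2 — Component impedances:
  R: Z = R = 103 Ω
  C: Z = 1/(jωC) = -j/(ω·C) = 0 - j4.71e+04 Ω
Step 3 — Series combination: Z_total = R + C = 103 - j4.71e+04 Ω = 4.71e+04∠-89.9° Ω.
Step 4 — Source phasor: V = 31.9∠-45.0° V = 22.56 - j22.56 V.
Step 5 — Ohm's law: I = V / Z_total = (22.56 - j22.56) / (103 - j4.71e+04) = 0.00048 + j0.0004779 A.
Step 6 — Convert to polar: |I| = 0.0006773 A, ∠I = 44.9°.

I = 0.0006773∠44.9° A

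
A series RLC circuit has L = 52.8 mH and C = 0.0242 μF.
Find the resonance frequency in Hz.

Step 1 — Resonance condition Im(Z)=0 gives ω₀ = 1/√(LC).
Step 2 — ω₀ = 1/√(0.0528·2.42e-08) = 2.798e+04 rad/s.
Step 3 — f₀ = ω₀/(2π) = 4452 Hz.

f₀ = 4452 Hz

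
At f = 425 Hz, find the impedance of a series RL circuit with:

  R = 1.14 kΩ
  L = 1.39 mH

Step 1 — Angular frequency: ω = 2π·f = 2π·425 = 2670 rad/s.
Step 2 — Component impedances:
  R: Z = R = 1140 Ω
  L: Z = jωL = j·2670·0.00139 = 0 + j3.712 Ω
Step 3 — Series combination: Z_total = R + L = 1140 + j3.712 Ω = 1140∠0.2° Ω.

Z = 1140 + j3.712 Ω = 1140∠0.2° Ω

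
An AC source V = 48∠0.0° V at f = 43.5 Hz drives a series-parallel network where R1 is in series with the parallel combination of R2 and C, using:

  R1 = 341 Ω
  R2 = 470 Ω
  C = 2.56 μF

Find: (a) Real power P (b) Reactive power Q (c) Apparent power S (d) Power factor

Step 1 — Angular frequency: ω = 2π·f = 2π·43.5 = 273.3 rad/s.
Step 2 — Component impedances:
  R1: Z = R = 341 Ω
  R2: Z = R = 470 Ω
  C: Z = 1/(jωC) = -j/(ω·C) = 0 - j1429 Ω
Step 3 — Parallel branch: R2 || C = 1/(1/R2 + 1/C) = 424.1 - j139.5 Ω.
Step 4 — Series with R1: Z_total = R1 + (R2 || C) = 765.1 - j139.5 Ω = 777.7∠-10.3° Ω.
Step 5 — Source phasor: V = 48∠0.0° V = 48 V.
Step 6 — Current: I = V / Z = 0.06072 + j0.01107 A = 0.06172∠10.3° A.
Step 7 — Complex power: S = V·I* = 2.914 - j0.5313 VA.
Step 8 — Real power: P = Re(S) = 2.914 W.
Step 9 — Reactive power: Q = Im(S) = -0.5313 VAR.
Step 10 — Apparent power: |S| = 2.962 VA.
Step 11 — Power factor: PF = P/|S| = 0.9838 (leading).

(a) P = 2.914 W  (b) Q = -0.5313 VAR  (c) S = 2.962 VA  (d) PF = 0.9838 (leading)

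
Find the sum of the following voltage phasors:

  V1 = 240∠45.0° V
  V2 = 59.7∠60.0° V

Step 1 — Convert each phasor to rectangular form:
  V1 = 240·(cos(45.0°) + j·sin(45.0°)) = 169.7 + j169.7 V
  V2 = 59.7·(cos(60.0°) + j·sin(60.0°)) = 29.85 + j51.7 V
Step 2 — Sum components: V_total = 199.6 + j221.4 V.
Step 3 — Convert to polar: |V_total| = 298.1 V, ∠V_total = 48.0°.

V_total = 298.1∠48.0° V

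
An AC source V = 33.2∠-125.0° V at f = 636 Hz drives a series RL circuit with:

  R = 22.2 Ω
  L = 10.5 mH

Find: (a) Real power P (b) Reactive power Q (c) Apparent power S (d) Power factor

Step 1 — Angular frequency: ω = 2π·f = 2π·636 = 3996 rad/s.
Step 2 — Component impedances:
  R: Z = R = 22.2 Ω
  L: Z = jωL = j·3996·0.0105 = 0 + j41.96 Ω
Step 3 — Series combination: Z_total = R + L = 22.2 + j41.96 Ω = 47.47∠62.1° Ω.
Step 4 — Source phasor: V = 33.2∠-125.0° V = -19.04 - j27.2 V.
Step 5 — Current: I = V / Z = -0.694 + j0.08665 A = 0.6994∠172.9° A.
Step 6 — Complex power: S = V·I* = 10.86 + j20.52 VA.
Step 7 — Real power: P = Re(S) = 10.86 W.
Step 8 — Reactive power: Q = Im(S) = 20.52 VAR.
Step 9 — Apparent power: |S| = 23.22 VA.
Step 10 — Power factor: PF = P/|S| = 0.4677 (lagging).

(a) P = 10.86 W  (b) Q = 20.52 VAR  (c) S = 23.22 VA  (d) PF = 0.4677 (lagging)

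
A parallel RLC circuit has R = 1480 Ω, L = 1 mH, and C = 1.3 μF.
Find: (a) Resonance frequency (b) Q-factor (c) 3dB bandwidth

Step 1 — Resonance: ω₀ = 1/√(LC) = 1/√(0.001·1.3e-06) = 2.774e+04 rad/s.
Step 2 — f₀ = ω₀/(2π) = 4414 Hz.
Step 3 — Parallel Q: Q = R/(ω₀L) = 1480/(2.774e+04·0.001) = 53.36.
Step 4 — Bandwidth: Δω = ω₀/Q = 519.8 rad/s; BW = Δω/(2π) = 82.72 Hz.

(a) f₀ = 4414 Hz  (b) Q = 53.36  (c) BW = 82.72 Hz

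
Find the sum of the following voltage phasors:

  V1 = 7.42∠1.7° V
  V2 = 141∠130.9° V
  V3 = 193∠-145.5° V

Step 1 — Convert each phasor to rectangular form:
  V1 = 7.42·(cos(1.7°) + j·sin(1.7°)) = 7.417 + j0.2201 V
  V2 = 141·(cos(130.9°) + j·sin(130.9°)) = -92.32 + j106.6 V
  V3 = 193·(cos(-145.5°) + j·sin(-145.5°)) = -159.1 - j109.3 V
Step 2 — Sum components: V_total = -244 - j2.521 V.
Step 3 — Convert to polar: |V_total| = 244 V, ∠V_total = -179.4°.

V_total = 244∠-179.4° V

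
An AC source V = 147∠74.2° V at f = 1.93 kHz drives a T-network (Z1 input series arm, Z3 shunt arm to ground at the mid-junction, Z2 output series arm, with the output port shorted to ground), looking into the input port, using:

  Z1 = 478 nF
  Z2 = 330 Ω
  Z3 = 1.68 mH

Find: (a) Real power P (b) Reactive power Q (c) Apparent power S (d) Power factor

Step 1 — Angular frequency: ω = 2π·f = 2π·1930 = 1.213e+04 rad/s.
Step 2 — Component impedances:
  Z1: Z = 1/(jωC) = -j/(ω·C) = 0 - j172.5 Ω
  Z2: Z = R = 330 Ω
  Z3: Z = jωL = j·1.213e+04·0.00168 = 0 + j20.37 Ω
Step 3 — With the output port shorted to ground, the output series arm Z2 runs from the junction to ground; the shunt arm Z3 also runs from the junction to ground. They appear in parallel: Z3 || Z2 = 1.253 + j20.3 Ω.
Step 4 — Series with input arm Z1: Z_in = Z1 + (Z3 || Z2) = 1.253 - j152.2 Ω = 152.2∠-89.5° Ω.
Step 5 — Source phasor: V = 147∠74.2° V = 40.03 + j141.4 V.
Step 6 — Current: I = V / Z = -0.927 + j0.2706 A = 0.9657∠163.7° A.
Step 7 — Complex power: S = V·I* = 1.168 - j141.9 VA.
Step 8 — Real power: P = Re(S) = 1.168 W.
Step 9 — Reactive power: Q = Im(S) = -141.9 VAR.
Step 10 — Apparent power: |S| = 142 VA.
Step 11 — Power factor: PF = P/|S| = 0.008231 (leading).

(a) P = 1.168 W  (b) Q = -141.9 VAR  (c) S = 142 VA  (d) PF = 0.008231 (leading)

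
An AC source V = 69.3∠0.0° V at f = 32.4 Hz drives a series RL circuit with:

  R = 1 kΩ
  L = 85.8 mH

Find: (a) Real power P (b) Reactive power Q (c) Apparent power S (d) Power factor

Step 1 — Angular frequency: ω = 2π·f = 2π·32.4 = 203.6 rad/s.
Step 2 — Component impedances:
  R: Z = R = 1000 Ω
  L: Z = jωL = j·203.6·0.0858 = 0 + j17.47 Ω
Step 3 — Series combination: Z_total = R + L = 1000 + j17.47 Ω = 1000∠1.0° Ω.
Step 4 — Source phasor: V = 69.3∠0.0° V = 69.3 V.
Step 5 — Current: I = V / Z = 0.06928 - j0.00121 A = 0.06929∠-1.0° A.
Step 6 — Complex power: S = V·I* = 4.801 + j0.08386 VA.
Step 7 — Real power: P = Re(S) = 4.801 W.
Step 8 — Reactive power: Q = Im(S) = 0.08386 VAR.
Step 9 — Apparent power: |S| = 4.802 VA.
Step 10 — Power factor: PF = P/|S| = 0.9998 (lagging).

(a) P = 4.801 W  (b) Q = 0.08386 VAR  (c) S = 4.802 VA  (d) PF = 0.9998 (lagging)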